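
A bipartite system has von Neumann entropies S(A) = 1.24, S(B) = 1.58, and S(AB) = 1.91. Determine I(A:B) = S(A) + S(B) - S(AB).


I(A:B) = S(A) + S(B) - S(AB)
= 1.24 + 1.58 - 1.91
= 0.9100

0.9100


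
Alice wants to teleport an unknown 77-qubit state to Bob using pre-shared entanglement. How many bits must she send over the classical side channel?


Quantum teleportation requires 2 classical bits per qubit teleported.
77 qubit(s) -> 2 * 77 = 154 classical bits

154


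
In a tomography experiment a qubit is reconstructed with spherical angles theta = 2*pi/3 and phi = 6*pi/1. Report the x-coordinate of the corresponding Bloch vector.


theta = 2.0944, phi = 18.8496
r_x = sin(theta)*cos(phi) = 0.8660 * 1.0000
r_x = 0.8660

0.8660


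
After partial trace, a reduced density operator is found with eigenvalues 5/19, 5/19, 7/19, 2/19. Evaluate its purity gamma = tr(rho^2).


tr(rho^2) = sum of eigenvalues squared
= (5/19)^2 + (5/19)^2 + (7/19)^2 + (2/19)^2
= (25 + 25 + 49 + 4) / 361
= 103/361
= 0.2853

0.2853


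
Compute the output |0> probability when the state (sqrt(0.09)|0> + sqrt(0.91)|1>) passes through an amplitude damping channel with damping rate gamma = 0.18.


For amplitude damping with parameter gamma on state sqrt(a)|0> + sqrt(b)|1>:
alpha^2 = 0.09, beta^2 = 0.91
P(|0>) = alpha^2 + gamma * beta^2
= 0.09 + 0.18 * 0.91
= 0.09 + 0.1638
= 0.2538

0.2538


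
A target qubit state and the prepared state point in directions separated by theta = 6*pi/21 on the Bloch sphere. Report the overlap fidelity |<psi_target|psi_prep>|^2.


For states separated by angle theta on Bloch sphere:
F = cos^2(theta/2)
theta = 6*pi/21 = 0.8976
theta/2 = 0.4488
cos(theta/2) = 0.9010
F = 0.8117

0.8117


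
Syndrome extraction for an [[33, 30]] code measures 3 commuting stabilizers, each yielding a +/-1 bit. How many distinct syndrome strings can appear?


Each stabilizer generator gives a binary (+1 or -1) measurement outcome.
With 3 independent generators:
Total syndromes = 2^3
= 8

8


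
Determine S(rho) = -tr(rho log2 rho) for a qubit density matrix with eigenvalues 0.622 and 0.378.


S = -p*log2(p) - (1-p)*log2(1-p)
p = 0.6220, 1-p = 0.3780
= -0.6220 * log2(0.6220) - 0.3780 * log2(0.3780)
= -(-0.4261) - (-0.5305)
= 0.9566

0.9566


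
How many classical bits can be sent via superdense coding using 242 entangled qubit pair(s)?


Superdense coding allows 2 classical bits per shared entangled pair.
242 pair(s) -> 2 * 242 = 484 classical bits

484


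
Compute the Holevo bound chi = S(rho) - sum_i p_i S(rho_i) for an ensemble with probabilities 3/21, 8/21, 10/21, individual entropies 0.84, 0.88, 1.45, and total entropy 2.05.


chi = S(rho) - sum_i p_i * S(rho_i)
Weighted entropy = 3/21 * 0.84 + 8/21 * 0.88 + 10/21 * 1.45
= 1.1457
chi = 2.05 - 1.1457
= 0.9043

0.9043


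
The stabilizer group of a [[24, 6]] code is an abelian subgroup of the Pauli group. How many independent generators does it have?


For an [[n,k]] stabilizer code:
Number of stabilizer generators = n - k
= 24 - 6
= 18

18


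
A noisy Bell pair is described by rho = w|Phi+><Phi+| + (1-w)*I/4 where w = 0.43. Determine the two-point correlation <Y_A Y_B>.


|Phi+> = (|00> + |11>)/sqrt(2)
For the pure Bell state, <Y_A Y_B> = -1 (Bell-state Pauli correlator).
The maximally-mixed part I/4 has tr(I/4 * P tensor P) = 0 for any traceless Pauli P.
So <Y_A Y_B>_rho = w * (-1) + (1 - w) * 0
= 0.43 * (-1)
= -0.4300

-0.4300


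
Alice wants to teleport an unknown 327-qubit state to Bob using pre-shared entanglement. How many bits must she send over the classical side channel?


Quantum teleportation requires 2 classical bits per qubit teleported.
327 qubit(s) -> 2 * 327 = 654 classical bits

654


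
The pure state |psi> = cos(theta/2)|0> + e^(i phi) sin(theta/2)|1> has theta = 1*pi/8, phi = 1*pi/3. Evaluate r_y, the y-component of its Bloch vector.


theta = 0.3927, phi = 1.0472
r_y = sin(theta)*sin(phi) = 0.3827 * 0.8660
r_y = 0.3314

0.3314


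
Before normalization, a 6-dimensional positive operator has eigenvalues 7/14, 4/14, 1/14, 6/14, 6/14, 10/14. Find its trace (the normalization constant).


tr(M) = sum of eigenvalues
= 7/14 + 4/14 + 1/14 + 6/14 + 6/14 + 10/14
= 34/14
= 2.4286

2.4286


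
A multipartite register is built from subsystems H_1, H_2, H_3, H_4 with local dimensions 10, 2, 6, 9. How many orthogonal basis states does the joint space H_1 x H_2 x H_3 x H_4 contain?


dim(H_1 x H_2 x H_3 x H_4) = 10 * 2 * 6 * 9
= 20 * 6 * 9
= 120 * 9
= 1080

1080


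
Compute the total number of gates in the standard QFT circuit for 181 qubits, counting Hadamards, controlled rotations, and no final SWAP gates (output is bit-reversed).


Hadamard gates: 181
Controlled rotations: n*(n-1)/2 = 181*180/2 = 16290
SWAP gates: 0 (omitted)
Total = 181 + 16290
= 16471

16471


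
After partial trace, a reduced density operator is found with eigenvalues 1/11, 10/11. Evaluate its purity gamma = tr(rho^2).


tr(rho^2) = sum of eigenvalues squared
= (1/11)^2 + (10/11)^2
= (1 + 100) / 121
= 101/121
= 0.8347

0.8347


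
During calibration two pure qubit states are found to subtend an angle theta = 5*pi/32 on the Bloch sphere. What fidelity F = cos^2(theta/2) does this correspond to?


For states separated by angle theta on Bloch sphere:
F = cos^2(theta/2)
theta = 5*pi/32 = 0.4909
theta/2 = 0.2454
cos(theta/2) = 0.9700
F = 0.9410

0.9410


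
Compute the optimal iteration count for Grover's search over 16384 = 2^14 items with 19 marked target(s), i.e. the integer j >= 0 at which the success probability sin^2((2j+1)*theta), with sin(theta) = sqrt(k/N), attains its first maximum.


After j Grover iterations the success probability is P(j) = sin^2((2j+1)*theta), where sin(theta) = sqrt(k/N).
N = 2^14 = 16384, k = 19
sin(theta) = sqrt(k/N) = 0.034053898
theta = arcsin(sqrt(k/N)) = 0.0340604833 rad
P(j) reaches its first maximum when (2j+1)*theta is as close as possible to pi/2, i.e. j = round(pi/(4*theta) - 1/2).
pi/(4*theta) - 1/2 = 22.5589
(For comparison, the common estimate pi/4 * sqrt(N/k) = 23.0634; the exact maximiser is used here.)
Optimal iterations = 23

23


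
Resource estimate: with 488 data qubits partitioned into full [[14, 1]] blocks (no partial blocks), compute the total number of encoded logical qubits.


Each code block uses 14 physical qubits for 1 logical qubit(s).
Number of complete blocks = floor(488 / 14) = 34
Logical qubits = 34 * 1
= 34

34


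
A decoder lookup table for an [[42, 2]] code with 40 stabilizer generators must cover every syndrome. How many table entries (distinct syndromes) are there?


Each stabilizer generator gives a binary (+1 or -1) measurement outcome.
With 40 independent generators:
Total syndromes = 2^40
= 1099511627776

1099511627776


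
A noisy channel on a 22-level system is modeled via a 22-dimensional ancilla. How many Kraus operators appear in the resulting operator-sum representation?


Tracing out the environment in an orthonormal basis {|i>_E} gives Kraus operators K_i = <i|_E U |0>_E.
Number of Kraus operators = dim(H_env) = d_env
= 22

22


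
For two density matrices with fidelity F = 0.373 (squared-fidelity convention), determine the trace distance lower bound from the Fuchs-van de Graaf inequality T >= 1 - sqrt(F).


Fuchs-van de Graaf (squared-fidelity convention): 1 - sqrt(F) <= T <= sqrt(1 - F).
Lower bound: T >= 1 - sqrt(F)
sqrt(F) = sqrt(0.373) = 0.6107
T >= 1 - 0.6107
T >= 0.3893

0.3893


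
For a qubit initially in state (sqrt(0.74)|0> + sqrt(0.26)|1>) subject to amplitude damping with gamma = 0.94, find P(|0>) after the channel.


For amplitude damping with parameter gamma on state sqrt(a)|0> + sqrt(b)|1>:
alpha^2 = 0.74, beta^2 = 0.26
P(|0>) = alpha^2 + gamma * beta^2
= 0.74 + 0.94 * 0.26
= 0.74 + 0.2444
= 0.9844

0.9844


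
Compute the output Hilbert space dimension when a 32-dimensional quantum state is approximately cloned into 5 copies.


Output space = H^(tensor 5) where dim(H) = 32
dim = 32^5
= 1024 (after 2 factors)
= 32768 (after 3 factors)
= 1048576 (after 4 factors)
= 33554432 (after 5 factors)
= 33554432

33554432


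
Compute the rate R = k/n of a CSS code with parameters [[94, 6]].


Code rate R = k/n
= 6/94
= 0.0638

0.0638


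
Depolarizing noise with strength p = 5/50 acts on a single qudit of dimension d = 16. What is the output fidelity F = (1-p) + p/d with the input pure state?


F = (1-p) + p/d
= (1 - 0.1000) + 0.1000/16
= 0.9000 + 0.0063
= 0.9062

0.9062


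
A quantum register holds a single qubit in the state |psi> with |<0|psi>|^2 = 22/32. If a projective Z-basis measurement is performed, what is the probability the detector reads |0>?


|alpha|^2 = 22/32 = 0.6875
|beta|^2 = 1 - 22/32 = 10/32 = 0.3125
P(|0>) = |alpha|^2 = 0.6875

0.6875


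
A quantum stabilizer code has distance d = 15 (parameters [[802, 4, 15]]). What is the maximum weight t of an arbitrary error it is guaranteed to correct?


Code parameters: [[802, 4, 15]], distance d = 15.
Number of correctable errors = floor((d-1)/2)
= floor((15 - 1)/2)
= floor(14/2)
= 7

7


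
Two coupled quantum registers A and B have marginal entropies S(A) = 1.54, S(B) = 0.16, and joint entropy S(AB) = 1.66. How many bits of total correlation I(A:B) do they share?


I(A:B) = S(A) + S(B) - S(AB)
= 1.54 + 0.16 - 1.66
= 0.0400

0.0400


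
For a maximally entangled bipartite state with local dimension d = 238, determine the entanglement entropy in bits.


For a maximally entangled state in d x d:
S = log2(d) = log2(238)
= 7.8948

7.8948


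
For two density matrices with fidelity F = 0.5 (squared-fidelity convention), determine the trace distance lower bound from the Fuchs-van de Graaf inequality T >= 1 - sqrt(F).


Fuchs-van de Graaf (squared-fidelity convention): 1 - sqrt(F) <= T <= sqrt(1 - F).
Lower bound: T >= 1 - sqrt(F)
sqrt(F) = sqrt(0.5) = 0.7071
T >= 1 - 0.7071
T >= 0.2929

0.2929


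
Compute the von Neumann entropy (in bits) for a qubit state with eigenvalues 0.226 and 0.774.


S = -p*log2(p) - (1-p)*log2(1-p)
p = 0.2260, 1-p = 0.7740
= -0.2260 * log2(0.2260) - 0.7740 * log2(0.7740)
= -(-0.4849) - (-0.2861)
= 0.7710

0.7710


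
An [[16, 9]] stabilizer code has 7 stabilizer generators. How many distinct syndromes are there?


Each stabilizer generator gives a binary (+1 or -1) measurement outcome.
With 7 independent generators:
Total syndromes = 2^7
= 128

128


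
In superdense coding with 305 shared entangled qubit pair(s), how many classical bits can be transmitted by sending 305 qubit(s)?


Superdense coding allows 2 classical bits per shared entangled pair.
305 pair(s) -> 2 * 305 = 610 classical bits

610


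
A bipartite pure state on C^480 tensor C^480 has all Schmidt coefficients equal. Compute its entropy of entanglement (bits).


For a maximally entangled state in d x d:
S = log2(d) = log2(480)
= 8.9069

8.9069


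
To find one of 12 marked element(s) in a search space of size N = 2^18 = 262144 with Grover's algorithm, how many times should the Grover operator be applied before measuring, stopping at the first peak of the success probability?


After j Grover iterations the success probability is P(j) = sin^2((2j+1)*theta), where sin(theta) = sqrt(k/N).
N = 2^18 = 262144, k = 12
sin(theta) = sqrt(k/N) = 0.006765823467
theta = arcsin(sqrt(k/N)) = 0.006765875087 rad
P(j) reaches its first maximum when (2j+1)*theta is as close as possible to pi/2, i.e. j = round(pi/(4*theta) - 1/2).
pi/(4*theta) - 1/2 = 115.5823
(For comparison, the common estimate pi/4 * sqrt(N/k) = 116.0832; the exact maximiser is used here.)
Optimal iterations = 116

116


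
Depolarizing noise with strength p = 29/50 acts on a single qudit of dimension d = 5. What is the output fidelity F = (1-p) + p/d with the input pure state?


F = (1-p) + p/d
= (1 - 0.5800) + 0.5800/5
= 0.4200 + 0.1160
= 0.5360

0.5360


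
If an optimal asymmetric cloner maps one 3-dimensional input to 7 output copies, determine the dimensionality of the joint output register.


Output space = H^(tensor 7) where dim(H) = 3
dim = 3^7
= 9 (after 2 factors)
= 27 (after 3 factors)
= 81 (after 4 factors)
= 243 (after 5 factors)
= 729 (after 6 factors)
= 2187 (after 7 factors)
= 2187

2187


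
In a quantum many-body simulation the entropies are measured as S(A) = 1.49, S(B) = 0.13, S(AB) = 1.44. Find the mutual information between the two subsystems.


I(A:B) = S(A) + S(B) - S(AB)
= 1.49 + 0.13 - 1.44
= 0.1800

0.1800


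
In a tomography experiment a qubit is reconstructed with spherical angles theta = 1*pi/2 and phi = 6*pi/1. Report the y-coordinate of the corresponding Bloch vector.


theta = 1.5708, phi = 18.8496
r_y = sin(theta)*sin(phi) = 1.0000 * 0.0000
r_y = 0.0000

0.0000


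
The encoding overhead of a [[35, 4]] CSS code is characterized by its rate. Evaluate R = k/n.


Code rate R = k/n
= 4/35
= 0.1143

0.1143


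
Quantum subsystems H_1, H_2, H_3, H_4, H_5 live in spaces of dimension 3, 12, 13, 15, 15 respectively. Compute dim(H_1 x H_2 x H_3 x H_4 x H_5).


dim(H_1 x H_2 x H_3 x H_4 x H_5) = 3 * 12 * 13 * 15 * 15
= 36 * 13 * 15 * 15
= 468 * 15 * 15
= 7020 * 15
= 105300

105300


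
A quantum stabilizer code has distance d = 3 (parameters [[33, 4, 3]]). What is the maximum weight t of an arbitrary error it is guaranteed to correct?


Code parameters: [[33, 4, 3]], distance d = 3.
Number of correctable errors = floor((d-1)/2)
= floor((3 - 1)/2)
= floor(2/2)
= 1

1


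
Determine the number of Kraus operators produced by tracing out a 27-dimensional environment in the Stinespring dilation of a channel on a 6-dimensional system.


Tracing out the environment in an orthonormal basis {|i>_E} gives Kraus operators K_i = <i|_E U |0>_E.
Number of Kraus operators = dim(H_env) = d_env
= 27

27


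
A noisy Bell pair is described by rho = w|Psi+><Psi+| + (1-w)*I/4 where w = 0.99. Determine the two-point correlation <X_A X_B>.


|Psi+> = (|01> + |10>)/sqrt(2)
For the pure Bell state, <X_A X_B> = +1 (Bell-state Pauli correlator).
The maximally-mixed part I/4 has tr(I/4 * P tensor P) = 0 for any traceless Pauli P.
So <X_A X_B>_rho = w * (+1) + (1 - w) * 0
= 0.99 * (+1)
= 0.9900

0.9900


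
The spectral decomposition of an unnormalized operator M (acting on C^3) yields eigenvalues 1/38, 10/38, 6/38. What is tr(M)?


tr(M) = sum of eigenvalues
= 1/38 + 10/38 + 6/38
= 17/38
= 0.4474

0.4474


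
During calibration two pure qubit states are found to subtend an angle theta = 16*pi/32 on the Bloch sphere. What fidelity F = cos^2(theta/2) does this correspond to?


For states separated by angle theta on Bloch sphere:
F = cos^2(theta/2)
theta = 16*pi/32 = 1.5708
theta/2 = 0.7854
cos(theta/2) = 0.7071
F = 0.5000

0.5000


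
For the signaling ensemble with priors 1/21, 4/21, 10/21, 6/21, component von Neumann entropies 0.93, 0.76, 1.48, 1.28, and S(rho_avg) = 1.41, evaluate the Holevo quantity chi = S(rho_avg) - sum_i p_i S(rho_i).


chi = S(rho) - sum_i p_i * S(rho_i)
Weighted entropy = 1/21 * 0.93 + 4/21 * 0.76 + 10/21 * 1.48 + 6/21 * 1.28
= 1.2595
chi = 1.41 - 1.2595
= 0.1505

0.1505


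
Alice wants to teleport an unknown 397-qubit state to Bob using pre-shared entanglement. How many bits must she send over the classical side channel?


Quantum teleportation requires 2 classical bits per qubit teleported.
397 qubit(s) -> 2 * 397 = 794 classical bits

794


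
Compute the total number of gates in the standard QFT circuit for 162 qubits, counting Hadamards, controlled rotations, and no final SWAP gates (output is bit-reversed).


Hadamard gates: 162
Controlled rotations: n*(n-1)/2 = 162*161/2 = 13041
SWAP gates: 0 (omitted)
Total = 162 + 13041
= 13203

13203


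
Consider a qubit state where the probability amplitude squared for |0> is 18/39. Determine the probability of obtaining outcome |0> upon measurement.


|alpha|^2 = 18/39 = 0.4615
|beta|^2 = 1 - 18/39 = 21/39 = 0.5385
P(|0>) = |alpha|^2 = 0.4615

0.4615


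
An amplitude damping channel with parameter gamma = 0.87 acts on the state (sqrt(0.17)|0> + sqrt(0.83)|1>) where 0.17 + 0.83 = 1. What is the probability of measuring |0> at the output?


For amplitude damping with parameter gamma on state sqrt(a)|0> + sqrt(b)|1>:
alpha^2 = 0.17, beta^2 = 0.83
P(|0>) = alpha^2 + gamma * beta^2
= 0.17 + 0.87 * 0.83
= 0.17 + 0.7221
= 0.8921

0.8921


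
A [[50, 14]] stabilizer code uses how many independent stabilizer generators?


For an [[n,k]] stabilizer code:
Number of stabilizer generators = n - k
= 50 - 14
= 36

36


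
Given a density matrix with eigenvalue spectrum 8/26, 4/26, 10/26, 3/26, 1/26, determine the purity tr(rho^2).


tr(rho^2) = sum of eigenvalues squared
= (8/26)^2 + (4/26)^2 + (10/26)^2 + (3/26)^2 + (1/26)^2
= (64 + 16 + 100 + 9 + 1) / 676
= 190/676
= 0.2811

0.2811


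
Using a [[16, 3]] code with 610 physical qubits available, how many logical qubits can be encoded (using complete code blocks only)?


Each code block uses 16 physical qubits for 3 logical qubit(s).
Number of complete blocks = floor(610 / 16) = 38
Logical qubits = 38 * 3
= 114

114


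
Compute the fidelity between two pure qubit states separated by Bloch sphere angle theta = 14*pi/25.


For states separated by angle theta on Bloch sphere:
F = cos^2(theta/2)
theta = 14*pi/25 = 1.7593
theta/2 = 0.8796
cos(theta/2) = 0.6374
F = 0.4063

0.4063


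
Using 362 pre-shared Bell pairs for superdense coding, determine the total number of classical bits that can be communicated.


Superdense coding allows 2 classical bits per shared entangled pair.
362 pair(s) -> 2 * 362 = 724 classical bits

724


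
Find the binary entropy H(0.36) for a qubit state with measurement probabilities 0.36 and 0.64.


S = -p*log2(p) - (1-p)*log2(1-p)
p = 0.3600, 1-p = 0.6400
= -0.3600 * log2(0.3600) - 0.6400 * log2(0.6400)
= -(-0.5306) - (-0.4121)
= 0.9427

0.9427


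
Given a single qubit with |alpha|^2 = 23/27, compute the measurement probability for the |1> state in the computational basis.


|alpha|^2 = 23/27 = 0.8519
|beta|^2 = 1 - 23/27 = 4/27 = 0.1481
P(|1>) = |beta|^2 = 0.1481

0.1481


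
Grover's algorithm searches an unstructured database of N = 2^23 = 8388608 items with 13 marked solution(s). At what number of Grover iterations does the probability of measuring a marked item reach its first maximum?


After j Grover iterations the success probability is P(j) = sin^2((2j+1)*theta), where sin(theta) = sqrt(k/N).
N = 2^23 = 8388608, k = 13
sin(theta) = sqrt(k/N) = 0.001244877811
theta = arcsin(sqrt(k/N)) = 0.001244878132 rad
P(j) reaches its first maximum when (2j+1)*theta is as close as possible to pi/2, i.e. j = round(pi/(4*theta) - 1/2).
pi/(4*theta) - 1/2 = 630.4037
(For comparison, the common estimate pi/4 * sqrt(N/k) = 630.9038; the exact maximiser is used here.)
Optimal iterations = 630

630


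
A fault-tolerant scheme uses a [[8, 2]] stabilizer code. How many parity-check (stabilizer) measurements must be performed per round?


For an [[n,k]] stabilizer code:
Number of stabilizer generators = n - k
= 8 - 2
= 6

6


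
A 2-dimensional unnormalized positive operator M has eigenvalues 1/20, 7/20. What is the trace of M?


tr(M) = sum of eigenvalues
= 1/20 + 7/20
= 8/20
= 0.4000

0.4000


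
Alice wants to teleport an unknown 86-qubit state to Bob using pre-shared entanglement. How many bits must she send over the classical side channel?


Quantum teleportation requires 2 classical bits per qubit teleported.
86 qubit(s) -> 2 * 86 = 172 classical bits

172


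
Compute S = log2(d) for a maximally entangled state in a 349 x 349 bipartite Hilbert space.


For a maximally entangled state in d x d:
S = log2(d) = log2(349)
= 8.4471

8.4471


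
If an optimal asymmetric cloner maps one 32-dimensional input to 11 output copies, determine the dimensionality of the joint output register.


Output space = H^(tensor 11) where dim(H) = 32
dim = 32^11
= 1024 (after 2 factors)
= 32768 (after 3 factors)
= 1048576 (after 4 factors)
= 33554432 (after 5 factors)
= 1073741824 (after 6 factors)
= 34359738368 (after 7 factors)
= 1099511627776 (after 8 factors)
= 35184372088832 (after 9 factors)
= 1125899906842624 (after 10 factors)
= 36028797018963968 (after 11 factors)
= 36028797018963968

36028797018963968


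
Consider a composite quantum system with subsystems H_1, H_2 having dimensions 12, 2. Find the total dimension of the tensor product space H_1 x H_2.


dim(H_1 x H_2) = 12 * 2
= 24

24


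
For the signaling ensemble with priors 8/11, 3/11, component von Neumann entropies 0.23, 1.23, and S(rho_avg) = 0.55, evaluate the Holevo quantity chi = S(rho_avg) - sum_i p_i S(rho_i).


chi = S(rho) - sum_i p_i * S(rho_i)
Weighted entropy = 8/11 * 0.23 + 3/11 * 1.23
= 0.5027
chi = 0.55 - 0.5027
= 0.0473

0.0473


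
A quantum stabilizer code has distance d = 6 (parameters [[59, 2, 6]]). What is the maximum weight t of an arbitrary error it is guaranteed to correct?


Code parameters: [[59, 2, 6]], distance d = 6.
Number of correctable errors = floor((d-1)/2)
= floor((6 - 1)/2)
= floor(5/2)
= 2

2


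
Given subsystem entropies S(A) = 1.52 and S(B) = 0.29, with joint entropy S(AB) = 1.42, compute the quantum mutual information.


I(A:B) = S(A) + S(B) - S(AB)
= 1.52 + 0.29 - 1.42
= 0.3900

0.3900


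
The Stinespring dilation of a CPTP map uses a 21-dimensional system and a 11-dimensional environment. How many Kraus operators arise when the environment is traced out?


Tracing out the environment in an orthonormal basis {|i>_E} gives Kraus operators K_i = <i|_E U |0>_E.
Number of Kraus operators = dim(H_env) = d_env
= 11

11


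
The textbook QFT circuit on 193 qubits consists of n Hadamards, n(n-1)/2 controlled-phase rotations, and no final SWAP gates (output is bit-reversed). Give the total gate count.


Hadamard gates: 193
Controlled rotations: n*(n-1)/2 = 193*192/2 = 18528
SWAP gates: 0 (omitted)
Total = 193 + 18528
= 18721

18721


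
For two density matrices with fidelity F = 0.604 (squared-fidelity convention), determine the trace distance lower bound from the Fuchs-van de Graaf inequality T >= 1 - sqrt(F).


Fuchs-van de Graaf (squared-fidelity convention): 1 - sqrt(F) <= T <= sqrt(1 - F).
Lower bound: T >= 1 - sqrt(F)
sqrt(F) = sqrt(0.604) = 0.7772
T >= 1 - 0.7772
T >= 0.2228

0.2228


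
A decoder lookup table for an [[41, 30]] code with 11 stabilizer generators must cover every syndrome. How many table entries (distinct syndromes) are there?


Each stabilizer generator gives a binary (+1 or -1) measurement outcome.
With 11 independent generators:
Total syndromes = 2^11
= 2048

2048


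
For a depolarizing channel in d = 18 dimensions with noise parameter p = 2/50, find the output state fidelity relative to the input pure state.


F = (1-p) + p/d
= (1 - 0.0400) + 0.0400/18
= 0.9600 + 0.0022
= 0.9622

0.9622


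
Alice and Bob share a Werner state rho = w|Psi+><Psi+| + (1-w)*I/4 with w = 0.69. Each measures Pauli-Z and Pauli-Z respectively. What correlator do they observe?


|Psi+> = (|01> + |10>)/sqrt(2)
For the pure Bell state, <Z_A Z_B> = -1 (Bell-state Pauli correlator).
The maximally-mixed part I/4 has tr(I/4 * P tensor P) = 0 for any traceless Pauli P.
So <Z_A Z_B>_rho = w * (-1) + (1 - w) * 0
= 0.69 * (-1)
= -0.6900

-0.6900


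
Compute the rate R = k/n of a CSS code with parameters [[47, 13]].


Code rate R = k/n
= 13/47
= 0.2766

0.2766


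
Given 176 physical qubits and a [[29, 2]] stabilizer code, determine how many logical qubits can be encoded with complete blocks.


Each code block uses 29 physical qubits for 2 logical qubit(s).
Number of complete blocks = floor(176 / 29) = 6
Logical qubits = 6 * 2
= 12

12


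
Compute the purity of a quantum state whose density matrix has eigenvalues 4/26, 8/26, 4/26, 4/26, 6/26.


tr(rho^2) = sum of eigenvalues squared
= (4/26)^2 + (8/26)^2 + (4/26)^2 + (4/26)^2 + (6/26)^2
= (16 + 64 + 16 + 16 + 36) / 676
= 148/676
= 0.2189

0.2189


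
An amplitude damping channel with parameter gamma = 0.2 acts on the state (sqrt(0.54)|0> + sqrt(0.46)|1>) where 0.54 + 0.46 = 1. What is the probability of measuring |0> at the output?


For amplitude damping with parameter gamma on state sqrt(a)|0> + sqrt(b)|1>:
alpha^2 = 0.54, beta^2 = 0.46
P(|0>) = alpha^2 + gamma * beta^2
= 0.54 + 0.2 * 0.46
= 0.54 + 0.0920
= 0.6320

0.6320


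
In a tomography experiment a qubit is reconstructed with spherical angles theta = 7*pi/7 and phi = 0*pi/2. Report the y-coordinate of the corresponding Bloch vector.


theta = 3.1416, phi = 0.0000
r_y = sin(theta)*sin(phi) = 0.0000 * 0.0000
r_y = 0.0000

0.0000


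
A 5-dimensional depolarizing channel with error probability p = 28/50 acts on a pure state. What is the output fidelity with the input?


F = (1-p) + p/d
= (1 - 0.5600) + 0.5600/5
= 0.4400 + 0.1120
= 0.5520

0.5520


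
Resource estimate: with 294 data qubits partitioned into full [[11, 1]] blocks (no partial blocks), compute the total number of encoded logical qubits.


Each code block uses 11 physical qubits for 1 logical qubit(s).
Number of complete blocks = floor(294 / 11) = 26
Logical qubits = 26 * 1
= 26

26


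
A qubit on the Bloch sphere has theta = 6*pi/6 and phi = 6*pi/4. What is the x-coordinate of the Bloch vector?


theta = 3.1416, phi = 4.7124
r_x = sin(theta)*cos(phi) = 0.0000 * 0.0000
r_x = 0.0000

0.0000


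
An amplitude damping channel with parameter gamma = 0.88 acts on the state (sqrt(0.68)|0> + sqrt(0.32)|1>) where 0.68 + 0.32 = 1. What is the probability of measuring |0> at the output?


For amplitude damping with parameter gamma on state sqrt(a)|0> + sqrt(b)|1>:
alpha^2 = 0.68, beta^2 = 0.32
P(|0>) = alpha^2 + gamma * beta^2
= 0.68 + 0.88 * 0.32
= 0.68 + 0.2816
= 0.9616

0.9616


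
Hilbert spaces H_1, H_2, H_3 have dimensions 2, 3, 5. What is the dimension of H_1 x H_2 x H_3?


dim(H_1 x H_2 x H_3) = 2 * 3 * 5
= 6 * 5
= 30

30


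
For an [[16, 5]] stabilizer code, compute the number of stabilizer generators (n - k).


For an [[n,k]] stabilizer code:
Number of stabilizer generators = n - k
= 16 - 5
= 11

11


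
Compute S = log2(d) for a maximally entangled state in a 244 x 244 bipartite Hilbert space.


For a maximally entangled state in d x d:
S = log2(d) = log2(244)
= 7.9307

7.9307


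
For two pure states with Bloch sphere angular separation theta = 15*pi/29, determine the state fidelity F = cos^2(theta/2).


For states separated by angle theta on Bloch sphere:
F = cos^2(theta/2)
theta = 15*pi/29 = 1.6250
theta/2 = 0.8125
cos(theta/2) = 0.6877
F = 0.4729

0.4729


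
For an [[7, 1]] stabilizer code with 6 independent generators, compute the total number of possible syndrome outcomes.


Each stabilizer generator gives a binary (+1 or -1) measurement outcome.
With 6 independent generators:
Total syndromes = 2^6
= 64

64


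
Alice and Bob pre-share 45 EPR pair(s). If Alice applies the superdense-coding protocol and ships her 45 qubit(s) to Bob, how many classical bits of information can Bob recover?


Superdense coding allows 2 classical bits per shared entangled pair.
45 pair(s) -> 2 * 45 = 90 classical bits

90


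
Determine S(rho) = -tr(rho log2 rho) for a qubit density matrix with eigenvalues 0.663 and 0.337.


S = -p*log2(p) - (1-p)*log2(1-p)
p = 0.6630, 1-p = 0.3370
= -0.6630 * log2(0.6630) - 0.3370 * log2(0.3370)
= -(-0.3931) - (-0.5288)
= 0.9219

0.9219


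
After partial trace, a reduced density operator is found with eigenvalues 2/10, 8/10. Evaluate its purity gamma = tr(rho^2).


tr(rho^2) = sum of eigenvalues squared
= (2/10)^2 + (8/10)^2
= (4 + 64) / 100
= 68/100
= 0.6800

0.6800


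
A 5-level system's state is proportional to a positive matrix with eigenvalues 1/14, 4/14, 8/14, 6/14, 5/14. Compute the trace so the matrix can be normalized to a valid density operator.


tr(M) = sum of eigenvalues
= 1/14 + 4/14 + 8/14 + 6/14 + 5/14
= 24/14
= 1.7143

1.7143


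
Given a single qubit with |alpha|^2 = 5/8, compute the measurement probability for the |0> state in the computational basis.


|alpha|^2 = 5/8 = 0.6250
|beta|^2 = 1 - 5/8 = 3/8 = 0.3750
P(|0>) = |alpha|^2 = 0.6250

0.6250


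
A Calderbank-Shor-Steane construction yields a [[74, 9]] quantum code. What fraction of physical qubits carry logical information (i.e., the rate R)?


Code rate R = k/n
= 9/74
= 0.1216

0.1216


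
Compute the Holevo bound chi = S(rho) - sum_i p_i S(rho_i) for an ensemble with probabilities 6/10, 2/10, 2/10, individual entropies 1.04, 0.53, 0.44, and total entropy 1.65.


chi = S(rho) - sum_i p_i * S(rho_i)
Weighted entropy = 6/10 * 1.04 + 2/10 * 0.53 + 2/10 * 0.44
= 0.8180
chi = 1.65 - 0.8180
= 0.8320

0.8320


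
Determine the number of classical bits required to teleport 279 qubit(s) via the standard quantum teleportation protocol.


Quantum teleportation requires 2 classical bits per qubit teleported.
279 qubit(s) -> 2 * 279 = 558 classical bits

558


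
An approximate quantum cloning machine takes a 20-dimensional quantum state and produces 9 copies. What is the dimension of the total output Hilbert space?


Output space = H^(tensor 9) where dim(H) = 20
dim = 20^9
= 400 (after 2 factors)
= 8000 (after 3 factors)
= 160000 (after 4 factors)
= 3200000 (after 5 factors)
= 64000000 (after 6 factors)
= 1280000000 (after 7 factors)
= 25600000000 (after 8 factors)
= 512000000000 (after 9 factors)
= 512000000000

512000000000


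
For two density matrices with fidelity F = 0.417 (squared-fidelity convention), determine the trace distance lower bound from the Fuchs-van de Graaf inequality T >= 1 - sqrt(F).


Fuchs-van de Graaf (squared-fidelity convention): 1 - sqrt(F) <= T <= sqrt(1 - F).
Lower bound: T >= 1 - sqrt(F)
sqrt(F) = sqrt(0.417) = 0.6458
T >= 1 - 0.6458
T >= 0.3542

0.3542


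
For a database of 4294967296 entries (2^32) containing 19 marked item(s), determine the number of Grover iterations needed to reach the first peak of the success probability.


After j Grover iterations the success probability is P(j) = sin^2((2j+1)*theta), where sin(theta) = sqrt(k/N).
N = 2^32 = 4294967296, k = 19
sin(theta) = sqrt(k/N) = 6.651151952e-05
theta = arcsin(sqrt(k/N)) = 6.651151957e-05 rad
P(j) reaches its first maximum when (2j+1)*theta is as close as possible to pi/2, i.e. j = round(pi/(4*theta) - 1/2).
pi/(4*theta) - 1/2 = 11807.9532
(For comparison, the common estimate pi/4 * sqrt(N/k) = 11808.4532; the exact maximiser is used here.)
Optimal iterations = 11808

11808


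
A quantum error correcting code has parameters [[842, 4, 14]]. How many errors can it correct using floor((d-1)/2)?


Code parameters: [[842, 4, 14]], distance d = 14.
Number of correctable errors = floor((d-1)/2)
= floor((14 - 1)/2)
= floor(13/2)
= 6

6


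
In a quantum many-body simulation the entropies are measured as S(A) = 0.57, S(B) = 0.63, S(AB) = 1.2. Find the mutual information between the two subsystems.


I(A:B) = S(A) + S(B) - S(AB)
= 0.57 + 0.63 - 1.2
= 0.0000

0.0000


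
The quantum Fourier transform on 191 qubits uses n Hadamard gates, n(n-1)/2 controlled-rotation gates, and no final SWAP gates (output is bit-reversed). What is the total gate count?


Hadamard gates: 191
Controlled rotations: n*(n-1)/2 = 191*190/2 = 18145
SWAP gates: 0 (omitted)
Total = 191 + 18145
= 18336

18336


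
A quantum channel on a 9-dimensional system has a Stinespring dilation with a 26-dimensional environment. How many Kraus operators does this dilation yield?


Tracing out the environment in an orthonormal basis {|i>_E} gives Kraus operators K_i = <i|_E U |0>_E.
Number of Kraus operators = dim(H_env) = d_env
= 26

26


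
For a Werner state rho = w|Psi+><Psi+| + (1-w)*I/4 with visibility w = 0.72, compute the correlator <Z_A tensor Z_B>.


|Psi+> = (|01> + |10>)/sqrt(2)
For the pure Bell state, <Z_A Z_B> = -1 (Bell-state Pauli correlator).
The maximally-mixed part I/4 has tr(I/4 * P tensor P) = 0 for any traceless Pauli P.
So <Z_A Z_B>_rho = w * (-1) + (1 - w) * 0
= 0.72 * (-1)
= -0.7200

-0.7200


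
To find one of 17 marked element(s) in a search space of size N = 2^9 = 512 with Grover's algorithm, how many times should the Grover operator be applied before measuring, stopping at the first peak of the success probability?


After j Grover iterations the success probability is P(j) = sin^2((2j+1)*theta), where sin(theta) = sqrt(k/N).
N = 2^9 = 512, k = 17
sin(theta) = sqrt(k/N) = 0.1822172467
theta = arcsin(sqrt(k/N)) = 0.1832409814 rad
P(j) reaches its first maximum when (2j+1)*theta is as close as possible to pi/2, i.e. j = round(pi/(4*theta) - 1/2).
pi/(4*theta) - 1/2 = 3.7861
(For comparison, the common estimate pi/4 * sqrt(N/k) = 4.3102; the exact maximiser is used here.)
Optimal iterations = 4

4


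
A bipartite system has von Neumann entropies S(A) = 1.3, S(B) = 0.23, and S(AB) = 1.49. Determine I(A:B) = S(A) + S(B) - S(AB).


I(A:B) = S(A) + S(B) - S(AB)
= 1.3 + 0.23 - 1.49
= 0.0400

0.0400


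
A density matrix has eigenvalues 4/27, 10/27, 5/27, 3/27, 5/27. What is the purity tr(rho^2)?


tr(rho^2) = sum of eigenvalues squared
= (4/27)^2 + (10/27)^2 + (5/27)^2 + (3/27)^2 + (5/27)^2
= (16 + 100 + 25 + 9 + 25) / 729
= 175/729
= 0.2401

0.2401


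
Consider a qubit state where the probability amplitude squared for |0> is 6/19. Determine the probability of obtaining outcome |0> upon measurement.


|alpha|^2 = 6/19 = 0.3158
|beta|^2 = 1 - 6/19 = 13/19 = 0.6842
P(|0>) = |alpha|^2 = 0.3158

0.3158


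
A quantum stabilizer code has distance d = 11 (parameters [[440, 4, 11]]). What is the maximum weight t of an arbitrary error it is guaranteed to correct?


Code parameters: [[440, 4, 11]], distance d = 11.
Number of correctable errors = floor((d-1)/2)
= floor((11 - 1)/2)
= floor(10/2)
= 5

5


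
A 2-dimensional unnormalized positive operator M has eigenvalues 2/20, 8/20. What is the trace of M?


tr(M) = sum of eigenvalues
= 2/20 + 8/20
= 10/20
= 0.5000

0.5000


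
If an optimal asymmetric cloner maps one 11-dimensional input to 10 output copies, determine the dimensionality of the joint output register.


Output space = H^(tensor 10) where dim(H) = 11
dim = 11^10
= 121 (after 2 factors)
= 1331 (after 3 factors)
= 14641 (after 4 factors)
= 161051 (after 5 factors)
= 1771561 (after 6 factors)
= 19487171 (after 7 factors)
= 214358881 (after 8 factors)
= 2357947691 (after 9 factors)
= 25937424601 (after 10 factors)
= 25937424601

25937424601


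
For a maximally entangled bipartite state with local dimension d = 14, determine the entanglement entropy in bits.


For a maximally entangled state in d x d:
S = log2(d) = log2(14)
= 3.8074

3.8074


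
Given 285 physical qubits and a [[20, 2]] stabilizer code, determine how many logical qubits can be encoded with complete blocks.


Each code block uses 20 physical qubits for 2 logical qubit(s).
Number of complete blocks = floor(285 / 20) = 14
Logical qubits = 14 * 2
= 28

28


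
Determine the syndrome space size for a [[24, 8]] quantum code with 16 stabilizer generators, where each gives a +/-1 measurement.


Each stabilizer generator gives a binary (+1 or -1) measurement outcome.
With 16 independent generators:
Total syndromes = 2^16
= 65536

65536


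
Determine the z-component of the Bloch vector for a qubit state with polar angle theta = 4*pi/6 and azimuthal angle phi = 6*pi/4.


theta = 2.0944, phi = 4.7124
r_z = cos(theta) = -0.5000

-0.5000


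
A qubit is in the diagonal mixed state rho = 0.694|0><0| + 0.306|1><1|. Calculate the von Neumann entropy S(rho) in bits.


S = -p*log2(p) - (1-p)*log2(1-p)
p = 0.6940, 1-p = 0.3060
= -0.6940 * log2(0.6940) - 0.3060 * log2(0.3060)
= -(-0.3657) - (-0.5228)
= 0.8885

0.8885


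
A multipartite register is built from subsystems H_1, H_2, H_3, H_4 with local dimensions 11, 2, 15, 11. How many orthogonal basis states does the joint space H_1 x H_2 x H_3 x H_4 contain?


dim(H_1 x H_2 x H_3 x H_4) = 11 * 2 * 15 * 11
= 22 * 15 * 11
= 330 * 11
= 3630

3630


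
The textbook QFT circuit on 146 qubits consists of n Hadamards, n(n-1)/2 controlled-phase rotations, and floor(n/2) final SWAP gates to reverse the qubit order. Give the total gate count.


Hadamard gates: 146
Controlled rotations: n*(n-1)/2 = 146*145/2 = 10585
SWAP gates: floor(n/2) = floor(146/2) = 73
Total = 146 + 10585 + 73
= 10804

10804


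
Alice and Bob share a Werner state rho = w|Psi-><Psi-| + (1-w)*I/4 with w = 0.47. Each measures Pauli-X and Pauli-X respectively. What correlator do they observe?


|Psi-> = (|01> - |10>)/sqrt(2)
For the pure Bell state, <X_A X_B> = -1 (Bell-state Pauli correlator).
The maximally-mixed part I/4 has tr(I/4 * P tensor P) = 0 for any traceless Pauli P.
So <X_A X_B>_rho = w * (-1) + (1 - w) * 0
= 0.47 * (-1)
= -0.4700

-0.4700


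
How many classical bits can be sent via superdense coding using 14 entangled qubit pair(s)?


Superdense coding allows 2 classical bits per shared entangled pair.
14 pair(s) -> 2 * 14 = 28 classical bits

28


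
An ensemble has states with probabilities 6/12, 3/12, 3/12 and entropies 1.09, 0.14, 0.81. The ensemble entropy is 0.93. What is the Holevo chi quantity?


chi = S(rho) - sum_i p_i * S(rho_i)
Weighted entropy = 6/12 * 1.09 + 3/12 * 0.14 + 3/12 * 0.81
= 0.7825
chi = 0.93 - 0.7825
= 0.1475

0.1475


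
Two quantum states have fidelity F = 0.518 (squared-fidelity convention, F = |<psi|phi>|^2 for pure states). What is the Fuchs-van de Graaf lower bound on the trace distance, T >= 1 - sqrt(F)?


Fuchs-van de Graaf (squared-fidelity convention): 1 - sqrt(F) <= T <= sqrt(1 - F).
Lower bound: T >= 1 - sqrt(F)
sqrt(F) = sqrt(0.518) = 0.7197
T >= 1 - 0.7197
T >= 0.2803

0.2803


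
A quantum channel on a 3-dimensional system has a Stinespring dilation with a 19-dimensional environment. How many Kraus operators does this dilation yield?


Tracing out the environment in an orthonormal basis {|i>_E} gives Kraus operators K_i = <i|_E U |0>_E.
Number of Kraus operators = dim(H_env) = d_env
= 19

19


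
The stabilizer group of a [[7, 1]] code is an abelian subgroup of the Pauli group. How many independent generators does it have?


For an [[n,k]] stabilizer code:
Number of stabilizer generators = n - k
= 7 - 1
= 6

6


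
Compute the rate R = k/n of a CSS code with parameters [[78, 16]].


Code rate R = k/n
= 16/78
= 0.2051

0.2051


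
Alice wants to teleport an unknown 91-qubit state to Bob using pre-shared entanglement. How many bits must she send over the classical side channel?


Quantum teleportation requires 2 classical bits per qubit teleported.
91 qubit(s) -> 2 * 91 = 182 classical bits

182


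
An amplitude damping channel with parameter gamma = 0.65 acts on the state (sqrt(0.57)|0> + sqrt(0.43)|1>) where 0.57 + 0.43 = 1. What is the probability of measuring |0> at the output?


For amplitude damping with parameter gamma on state sqrt(a)|0> + sqrt(b)|1>:
alpha^2 = 0.57, beta^2 = 0.43
P(|0>) = alpha^2 + gamma * beta^2
= 0.57 + 0.65 * 0.43
= 0.57 + 0.2795
= 0.8495

0.8495


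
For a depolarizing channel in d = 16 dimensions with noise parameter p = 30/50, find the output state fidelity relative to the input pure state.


F = (1-p) + p/d
= (1 - 0.6000) + 0.6000/16
= 0.4000 + 0.0375
= 0.4375

0.4375


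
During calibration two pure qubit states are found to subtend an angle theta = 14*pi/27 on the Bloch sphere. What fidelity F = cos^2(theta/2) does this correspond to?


For states separated by angle theta on Bloch sphere:
F = cos^2(theta/2)
theta = 14*pi/27 = 1.6290
theta/2 = 0.8145
cos(theta/2) = 0.6862
F = 0.4709

0.4709


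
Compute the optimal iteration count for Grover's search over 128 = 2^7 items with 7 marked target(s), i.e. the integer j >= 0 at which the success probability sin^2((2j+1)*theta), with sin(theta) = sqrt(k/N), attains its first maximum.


After j Grover iterations the success probability is P(j) = sin^2((2j+1)*theta), where sin(theta) = sqrt(k/N).
N = 2^7 = 128, k = 7
sin(theta) = sqrt(k/N) = 0.2338535867
theta = arcsin(sqrt(k/N)) = 0.2360392927 rad
P(j) reaches its first maximum when (2j+1)*theta is as close as possible to pi/2, i.e. j = round(pi/(4*theta) - 1/2).
pi/(4*theta) - 1/2 = 2.8274
(For comparison, the common estimate pi/4 * sqrt(N/k) = 3.3585; the exact maximiser is used here.)
Optimal iterations = 3

3
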